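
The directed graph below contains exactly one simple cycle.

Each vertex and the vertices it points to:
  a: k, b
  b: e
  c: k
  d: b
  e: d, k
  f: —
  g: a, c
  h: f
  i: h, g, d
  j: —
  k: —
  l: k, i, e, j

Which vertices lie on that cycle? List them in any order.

b, d, e

DFS with gray/black marking from e:
e gray
  d gray
    b gray
      b→e: e is gray → back edge
Back edge closes the cycle e → d → b → e; its vertices are {b, d, e}.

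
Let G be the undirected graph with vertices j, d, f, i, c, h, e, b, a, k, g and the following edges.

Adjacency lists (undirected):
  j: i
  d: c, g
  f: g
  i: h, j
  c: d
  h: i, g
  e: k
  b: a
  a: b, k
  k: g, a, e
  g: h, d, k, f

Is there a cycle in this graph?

No

DFS, tracking each vertex's parent; an edge to a visited non-parent vertex closes a cycle.
Start from e:
visit e (parent –)
  visit k (parent e)
    visit g (parent k)
      visit h (parent g)
        visit i (parent h)
          i–h: parent, skip
          visit j (parent i)
            j–i: parent, skip
        h–g: parent, skip
      visit d (parent g)
        visit c (parent d)
          c–d: parent, skip
        d–g: parent, skip
      g–k: parent, skip
      visit f (parent g)
        f–g: parent, skip
    visit a (parent k)
      visit b (parent a)
        b–a: parent, skip
      a–k: parent, skip
    k–e: parent, skip
No non-parent visited neighbor found — the graph is a forest.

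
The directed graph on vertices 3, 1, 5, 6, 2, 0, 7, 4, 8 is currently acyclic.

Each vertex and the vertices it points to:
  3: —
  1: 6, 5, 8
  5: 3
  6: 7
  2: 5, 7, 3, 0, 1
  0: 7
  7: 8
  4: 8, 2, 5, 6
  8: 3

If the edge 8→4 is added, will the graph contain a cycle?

Adding 8→4 creates a cycle iff 4 can already reach 8.
Path from 4: 4 → 8.
So 4 → … → 8 → 4 is a cycle.

Yes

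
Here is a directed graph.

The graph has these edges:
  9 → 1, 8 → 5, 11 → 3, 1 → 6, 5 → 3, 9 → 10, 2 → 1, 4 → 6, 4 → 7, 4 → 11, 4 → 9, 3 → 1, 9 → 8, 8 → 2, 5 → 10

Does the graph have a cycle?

DFS with white/gray/black marking, starting from 5:
5 gray
  3 gray
    1 gray
      6 gray
      6 black
    1 black
  3 black
  10 gray
  10 black
5 black
2 gray
  2→1: 1 black — skip
2 black
4 gray
  7 gray
  7 black
  4→6: 6 black — skip
  9 gray
    8 gray
      8→2: 2 black — skip
      8→5: 5 black — skip
    8 black
    9→1: 1 black — skip
    9→10: 10 black — skip
  9 black
  11 gray
    11→3: 3 black — skip
  11 black
4 black
Every edge goes to a white or black vertex — no back edge, so the graph is acyclic.

No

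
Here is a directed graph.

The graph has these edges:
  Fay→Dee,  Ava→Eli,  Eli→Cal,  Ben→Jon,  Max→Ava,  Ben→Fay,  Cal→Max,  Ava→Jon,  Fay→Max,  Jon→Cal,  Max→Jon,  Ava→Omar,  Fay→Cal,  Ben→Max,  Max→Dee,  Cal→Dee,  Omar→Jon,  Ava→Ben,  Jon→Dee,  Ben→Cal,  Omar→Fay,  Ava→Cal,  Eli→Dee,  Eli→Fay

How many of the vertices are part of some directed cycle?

8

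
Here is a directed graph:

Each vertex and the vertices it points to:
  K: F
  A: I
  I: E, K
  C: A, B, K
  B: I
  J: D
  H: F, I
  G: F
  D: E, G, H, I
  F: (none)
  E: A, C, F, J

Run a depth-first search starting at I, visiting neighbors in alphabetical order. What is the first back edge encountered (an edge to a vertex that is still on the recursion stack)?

A->I

DFS from I (visiting neighbors in alphabetical order); mark gray on enter, black on exit:
I gray
  E gray
    A gray
      A→I: I is gray → back edge
First back edge: A → I.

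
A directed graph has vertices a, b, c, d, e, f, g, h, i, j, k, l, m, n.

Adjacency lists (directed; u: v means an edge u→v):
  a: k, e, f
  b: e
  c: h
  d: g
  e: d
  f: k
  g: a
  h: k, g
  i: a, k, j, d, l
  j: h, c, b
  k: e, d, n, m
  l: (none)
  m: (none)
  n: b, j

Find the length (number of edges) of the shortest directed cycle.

For each vertex v, BFS finds the shortest path from v back to v.
The shortest such closed walk is a → k → d → g → a, length 4.

4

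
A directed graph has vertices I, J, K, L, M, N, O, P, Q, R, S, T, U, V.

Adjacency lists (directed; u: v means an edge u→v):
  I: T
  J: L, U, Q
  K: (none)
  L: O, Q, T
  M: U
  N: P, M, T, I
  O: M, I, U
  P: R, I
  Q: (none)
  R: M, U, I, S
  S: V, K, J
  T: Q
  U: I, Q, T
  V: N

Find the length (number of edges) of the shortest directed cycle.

For each vertex v, BFS finds the shortest path from v back to v.
The shortest such closed walk is S → V → N → P → R → S, length 5.

5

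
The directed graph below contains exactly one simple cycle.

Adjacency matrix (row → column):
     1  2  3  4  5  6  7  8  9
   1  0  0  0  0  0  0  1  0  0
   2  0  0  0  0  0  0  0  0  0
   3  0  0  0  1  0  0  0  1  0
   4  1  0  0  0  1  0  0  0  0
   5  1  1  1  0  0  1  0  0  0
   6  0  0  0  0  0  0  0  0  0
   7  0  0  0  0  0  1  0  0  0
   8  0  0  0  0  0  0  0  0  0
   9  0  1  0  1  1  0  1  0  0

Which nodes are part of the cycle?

3, 4, 5

DFS with gray/black marking from 4:
4 gray
  1 gray
    7 gray
      6 gray
      6 black
    7 black
  1 black
  5 gray
    2 gray
    2 black
    5→6: 6 black — skip
    5→1: 1 black — skip
    3 gray
      3→4: 4 is gray → back edge
Back edge closes the cycle 4 → 5 → 3 → 4; its vertices are {3, 4, 5}.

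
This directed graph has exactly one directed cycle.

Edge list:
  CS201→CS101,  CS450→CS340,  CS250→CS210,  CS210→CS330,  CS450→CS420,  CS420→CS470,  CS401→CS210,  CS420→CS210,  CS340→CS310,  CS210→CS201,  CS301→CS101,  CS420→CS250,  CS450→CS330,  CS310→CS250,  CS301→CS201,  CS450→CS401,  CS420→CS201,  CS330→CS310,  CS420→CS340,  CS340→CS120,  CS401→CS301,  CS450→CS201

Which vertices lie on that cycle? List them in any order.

CS210, CS250, CS310, CS330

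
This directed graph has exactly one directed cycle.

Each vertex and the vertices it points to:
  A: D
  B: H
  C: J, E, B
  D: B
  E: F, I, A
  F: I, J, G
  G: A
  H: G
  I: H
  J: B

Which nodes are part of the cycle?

DFS with gray/black marking from G:
G gray
  A gray
    D gray
      B gray
        H gray
          H→G: G is gray → back edge
Back edge closes the cycle G → A → D → B → H → G; its vertices are {A, B, D, G, H}.

A, B, D, G, H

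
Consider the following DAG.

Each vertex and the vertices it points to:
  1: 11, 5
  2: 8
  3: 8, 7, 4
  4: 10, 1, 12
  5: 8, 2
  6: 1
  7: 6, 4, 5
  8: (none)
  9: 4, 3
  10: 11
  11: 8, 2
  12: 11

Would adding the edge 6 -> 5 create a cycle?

No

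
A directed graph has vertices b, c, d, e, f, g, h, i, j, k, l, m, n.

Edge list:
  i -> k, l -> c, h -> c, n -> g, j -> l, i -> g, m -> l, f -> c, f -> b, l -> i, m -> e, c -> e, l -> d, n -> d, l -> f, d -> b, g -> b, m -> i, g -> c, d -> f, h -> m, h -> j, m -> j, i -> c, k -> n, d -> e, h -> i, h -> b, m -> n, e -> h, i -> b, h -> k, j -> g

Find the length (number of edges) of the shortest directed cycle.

3

For each vertex v, BFS finds the shortest path from v back to v.
The shortest such closed walk is h → m → e → h, length 3.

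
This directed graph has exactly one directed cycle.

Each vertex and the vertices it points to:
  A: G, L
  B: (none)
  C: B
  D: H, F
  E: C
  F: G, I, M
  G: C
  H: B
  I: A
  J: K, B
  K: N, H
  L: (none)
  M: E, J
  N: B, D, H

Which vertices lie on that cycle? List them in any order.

D, F, J, K, M, N

DFS with gray/black marking from F:
F gray
  G gray
    C gray
      B gray
      B black
    C black
  G black
  I gray
    A gray
      A→G: G black — skip
      L gray
      L black
    A black
  I black
  M gray
    E gray
      E→C: C black — skip
    E black
    J gray
      K gray
        N gray
          N→B: B black — skip
          D gray
            H gray
              H→B: B black — skip
            H black
            D→F: F is gray → back edge
Back edge closes the cycle F → M → J → K → N → D → F; its vertices are {D, F, J, K, M, N}.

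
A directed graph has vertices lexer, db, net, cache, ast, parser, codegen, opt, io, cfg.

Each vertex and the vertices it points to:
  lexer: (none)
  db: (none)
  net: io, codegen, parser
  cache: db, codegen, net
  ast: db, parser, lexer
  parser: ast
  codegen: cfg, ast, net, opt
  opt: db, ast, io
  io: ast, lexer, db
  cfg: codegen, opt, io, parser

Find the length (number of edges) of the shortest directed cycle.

For each vertex v, BFS finds the shortest path from v back to v.
The shortest such closed walk is codegen → net → codegen, length 2.

2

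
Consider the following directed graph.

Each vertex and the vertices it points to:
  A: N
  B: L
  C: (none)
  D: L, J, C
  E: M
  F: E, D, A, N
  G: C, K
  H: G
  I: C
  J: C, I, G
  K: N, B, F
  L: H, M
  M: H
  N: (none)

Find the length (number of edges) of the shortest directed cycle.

5

For each vertex v, BFS finds the shortest path from v back to v.
The shortest such closed walk is K → B → L → H → G → K, length 5.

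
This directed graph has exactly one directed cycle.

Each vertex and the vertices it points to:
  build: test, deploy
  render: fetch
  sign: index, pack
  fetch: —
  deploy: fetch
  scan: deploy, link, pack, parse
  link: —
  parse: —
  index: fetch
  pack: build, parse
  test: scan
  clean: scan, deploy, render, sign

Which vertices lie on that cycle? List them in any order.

pack, scan, test, build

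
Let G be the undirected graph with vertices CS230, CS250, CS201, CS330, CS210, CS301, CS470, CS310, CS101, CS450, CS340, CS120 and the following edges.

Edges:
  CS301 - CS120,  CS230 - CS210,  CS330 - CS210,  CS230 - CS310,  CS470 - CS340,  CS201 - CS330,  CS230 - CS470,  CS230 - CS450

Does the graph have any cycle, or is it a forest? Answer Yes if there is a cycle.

No

DFS, tracking each vertex's parent; an edge to a visited non-parent vertex closes a cycle.
Start from CS201:
visit CS201 (parent –)
  visit CS330 (parent CS201)
    CS330–CS201: parent, skip
    visit CS210 (parent CS330)
      CS210–CS330: parent, skip
      visit CS230 (parent CS210)
        visit CS450 (parent CS230)
          CS450–CS230: parent, skip
        CS230–CS210: parent, skip
        visit CS470 (parent CS230)
          CS470–CS230: parent, skip
          visit CS340 (parent CS470)
            CS340–CS470: parent, skip
        visit CS310 (parent CS230)
          CS310–CS230: parent, skip
visit CS250 (parent –)
visit CS301 (parent –)
  visit CS120 (parent CS301)
    CS120–CS301: parent, skip
visit CS101 (parent –)
No non-parent visited neighbor found — the graph is a forest.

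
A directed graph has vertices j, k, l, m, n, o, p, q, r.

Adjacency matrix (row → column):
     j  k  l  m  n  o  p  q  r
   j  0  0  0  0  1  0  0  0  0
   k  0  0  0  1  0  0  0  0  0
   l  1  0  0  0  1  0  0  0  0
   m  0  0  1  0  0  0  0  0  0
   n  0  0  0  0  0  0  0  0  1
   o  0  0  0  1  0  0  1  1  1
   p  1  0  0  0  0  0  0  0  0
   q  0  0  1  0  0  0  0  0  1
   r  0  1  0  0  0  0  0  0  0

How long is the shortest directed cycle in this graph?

For each vertex v, BFS finds the shortest path from v back to v.
The shortest such closed walk is r → k → m → l → n → r, length 5.

5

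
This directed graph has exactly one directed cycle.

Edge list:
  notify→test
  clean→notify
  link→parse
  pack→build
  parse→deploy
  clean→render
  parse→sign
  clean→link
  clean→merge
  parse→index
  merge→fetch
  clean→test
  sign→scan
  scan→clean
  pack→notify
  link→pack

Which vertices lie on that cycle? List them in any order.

link, scan, sign, clean, parse

DFS with gray/black marking from clean:
clean gray
  notify gray
    test gray
    test black
  notify black
  merge gray
    fetch gray
    fetch black
  merge black
  render gray
  render black
  link gray
    parse gray
      sign gray
        scan gray
          scan→clean: clean is gray → back edge
Back edge closes the cycle clean → link → parse → sign → scan → clean; its vertices are {link, scan, sign, clean, parse}.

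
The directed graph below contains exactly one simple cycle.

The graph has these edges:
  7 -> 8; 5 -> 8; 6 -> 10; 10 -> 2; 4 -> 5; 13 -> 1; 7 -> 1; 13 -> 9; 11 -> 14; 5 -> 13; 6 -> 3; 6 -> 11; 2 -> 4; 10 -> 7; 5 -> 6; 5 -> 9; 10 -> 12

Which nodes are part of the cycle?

2, 4, 5, 6, 10

DFS with gray/black marking from 5:
5 gray
  8 gray
  8 black
  6 gray
    11 gray
      14 gray
      14 black
    11 black
    10 gray
      7 gray
        1 gray
        1 black
        7→8: 8 black — skip
      7 black
      2 gray
        4 gray
          4→5: 5 is gray → back edge
Back edge closes the cycle 5 → 6 → 10 → 2 → 4 → 5; its vertices are {2, 4, 5, 6, 10}.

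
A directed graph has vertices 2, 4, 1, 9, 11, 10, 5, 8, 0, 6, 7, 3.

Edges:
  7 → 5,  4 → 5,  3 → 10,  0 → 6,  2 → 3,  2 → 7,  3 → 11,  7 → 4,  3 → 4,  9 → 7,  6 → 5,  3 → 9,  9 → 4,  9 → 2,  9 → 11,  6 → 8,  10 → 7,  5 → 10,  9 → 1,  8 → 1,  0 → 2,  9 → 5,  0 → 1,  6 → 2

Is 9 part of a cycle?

9 is on a cycle iff 9 can reach itself via ≥1 edge.
9 → 2 → 3 → 9 — yes.

Yes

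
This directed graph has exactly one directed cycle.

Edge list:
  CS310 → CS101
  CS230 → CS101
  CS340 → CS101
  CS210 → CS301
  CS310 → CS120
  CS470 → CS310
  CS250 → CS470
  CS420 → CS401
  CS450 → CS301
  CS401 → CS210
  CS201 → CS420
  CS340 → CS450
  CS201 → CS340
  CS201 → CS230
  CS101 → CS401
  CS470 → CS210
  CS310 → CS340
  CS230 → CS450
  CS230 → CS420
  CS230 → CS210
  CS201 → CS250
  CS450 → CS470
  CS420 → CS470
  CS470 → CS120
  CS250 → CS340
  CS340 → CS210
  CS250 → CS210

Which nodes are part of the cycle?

DFS with gray/black marking from CS470:
CS470 gray
  CS310 gray
    CS101 gray
      CS401 gray
        CS210 gray
          CS301 gray
          CS301 black
        CS210 black
      CS401 black
    CS101 black
    CS120 gray
    CS120 black
    CS340 gray
      CS340→CS210: CS210 black — skip
      CS340→CS101: CS101 black — skip
      CS450 gray
        CS450→CS470: CS470 is gray → back edge
Back edge closes the cycle CS470 → CS310 → CS340 → CS450 → CS470; its vertices are {CS310, CS340, CS450, CS470}.

CS310, CS340, CS450, CS470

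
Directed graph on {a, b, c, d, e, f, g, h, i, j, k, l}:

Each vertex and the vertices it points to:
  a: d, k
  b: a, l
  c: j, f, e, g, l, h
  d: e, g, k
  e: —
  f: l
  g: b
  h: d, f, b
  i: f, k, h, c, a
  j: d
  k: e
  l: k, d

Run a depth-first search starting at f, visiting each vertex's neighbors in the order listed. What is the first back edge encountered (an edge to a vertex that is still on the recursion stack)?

a→d

DFS from f (visiting each vertex's neighbors in the order listed); mark gray on enter, black on exit:
f gray
  l gray
    k gray
      e gray
      e black
    k black
    d gray
      d→e: e black — skip
      g gray
        b gray
          a gray
            a→d: d is gray → back edge
First back edge: a → d.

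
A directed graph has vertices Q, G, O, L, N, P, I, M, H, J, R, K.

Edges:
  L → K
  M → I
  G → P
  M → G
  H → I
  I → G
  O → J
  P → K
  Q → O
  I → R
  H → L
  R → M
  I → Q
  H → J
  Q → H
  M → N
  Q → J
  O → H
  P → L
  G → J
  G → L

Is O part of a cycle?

Yes

O is on a cycle iff O can reach itself via ≥1 edge.
O → H → I → Q → O — yes.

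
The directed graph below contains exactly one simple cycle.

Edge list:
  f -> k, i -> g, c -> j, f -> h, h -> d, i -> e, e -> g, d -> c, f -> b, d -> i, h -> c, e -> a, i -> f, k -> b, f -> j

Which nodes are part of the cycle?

d, f, h, i

DFS with gray/black marking from i:
i gray
  g gray
  g black
  e gray
    e→g: g black — skip
    a gray
    a black
  e black
  f gray
    k gray
      b gray
      b black
    k black
    j gray
    j black
    h gray
      c gray
        c→j: j black — skip
      c black
      d gray
        d→i: i is gray → back edge
Back edge closes the cycle i → f → h → d → i; its vertices are {d, f, h, i}.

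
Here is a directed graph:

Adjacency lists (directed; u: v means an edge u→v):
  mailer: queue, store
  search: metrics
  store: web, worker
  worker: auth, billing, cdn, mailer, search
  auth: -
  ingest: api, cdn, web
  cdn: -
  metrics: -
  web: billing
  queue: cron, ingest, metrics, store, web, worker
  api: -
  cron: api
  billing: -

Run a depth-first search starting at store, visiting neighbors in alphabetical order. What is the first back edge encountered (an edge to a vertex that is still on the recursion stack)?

DFS from store (visiting neighbors in alphabetical order); mark gray on enter, black on exit:
store gray
  web gray
    billing gray
    billing black
  web black
  worker gray
    auth gray
    auth black
    worker→billing: billing black — skip
    cdn gray
    cdn black
    mailer gray
      queue gray
        cron gray
          api gray
          api black
        cron black
        ingest gray
          ingest→api: api black — skip
          ingest→cdn: cdn black — skip
          ingest→web: web black — skip
        ingest black
        metrics gray
        metrics black
        queue→store: store is gray → back edge
First back edge: queue → store.

queue->store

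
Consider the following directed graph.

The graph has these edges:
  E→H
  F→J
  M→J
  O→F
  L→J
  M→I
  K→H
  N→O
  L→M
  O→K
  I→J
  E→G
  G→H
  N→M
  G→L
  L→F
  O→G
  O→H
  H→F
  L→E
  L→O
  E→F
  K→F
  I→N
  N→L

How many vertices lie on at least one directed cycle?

7

A vertex is on a directed cycle iff it belongs to a strongly connected component of size ≥ 2 (or has a self-loop).
The vertices on cycles are {E, G, I, L, M, N, O} — 7 in total.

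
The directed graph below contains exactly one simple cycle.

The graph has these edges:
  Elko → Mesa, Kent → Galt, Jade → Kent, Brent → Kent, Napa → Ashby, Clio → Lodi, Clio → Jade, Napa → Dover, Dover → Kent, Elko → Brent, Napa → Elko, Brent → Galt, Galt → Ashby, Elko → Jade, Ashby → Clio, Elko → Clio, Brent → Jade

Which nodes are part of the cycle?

Clio, Galt, Jade, Kent, Ashby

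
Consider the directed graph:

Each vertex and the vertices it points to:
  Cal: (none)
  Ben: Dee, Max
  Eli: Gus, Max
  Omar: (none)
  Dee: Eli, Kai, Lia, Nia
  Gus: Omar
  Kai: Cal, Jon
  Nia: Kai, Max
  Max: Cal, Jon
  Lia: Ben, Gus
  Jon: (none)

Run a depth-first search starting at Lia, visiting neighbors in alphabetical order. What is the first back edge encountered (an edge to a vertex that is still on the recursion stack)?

DFS from Lia (visiting neighbors in alphabetical order); mark gray on enter, black on exit:
Lia gray
  Ben gray
    Dee gray
      Eli gray
        Gus gray
          Omar gray
          Omar black
        Gus black
        Max gray
          Cal gray
          Cal black
          Jon gray
          Jon black
        Max black
      Eli black
      Kai gray
        Kai→Cal: Cal black — skip
        Kai→Jon: Jon black — skip
      Kai black
      Dee→Lia: Lia is gray → back edge
First back edge: Dee → Lia.

Dee→Lia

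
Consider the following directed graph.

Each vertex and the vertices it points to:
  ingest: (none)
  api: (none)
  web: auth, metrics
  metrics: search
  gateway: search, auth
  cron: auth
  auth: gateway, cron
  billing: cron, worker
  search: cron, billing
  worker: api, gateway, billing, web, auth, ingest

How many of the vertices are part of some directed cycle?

A vertex is on a directed cycle iff it belongs to a strongly connected component of size ≥ 2 (or has a self-loop).
The vertices on cycles are {web, auth, cron, search, worker, billing, gateway, metrics} — 8 in total.

8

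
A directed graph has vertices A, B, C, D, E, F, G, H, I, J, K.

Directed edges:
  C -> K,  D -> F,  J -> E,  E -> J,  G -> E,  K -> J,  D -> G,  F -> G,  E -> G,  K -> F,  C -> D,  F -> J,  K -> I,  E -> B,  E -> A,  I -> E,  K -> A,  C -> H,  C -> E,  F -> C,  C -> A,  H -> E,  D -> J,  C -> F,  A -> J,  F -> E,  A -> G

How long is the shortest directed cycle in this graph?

2

For each vertex v, BFS finds the shortest path from v back to v.
The shortest such closed walk is C → F → C, length 2.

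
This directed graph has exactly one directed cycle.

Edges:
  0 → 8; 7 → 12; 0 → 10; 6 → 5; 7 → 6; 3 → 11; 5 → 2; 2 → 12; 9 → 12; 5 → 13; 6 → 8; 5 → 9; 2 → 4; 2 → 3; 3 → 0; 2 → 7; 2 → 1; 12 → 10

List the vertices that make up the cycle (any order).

DFS with gray/black marking from 5:
5 gray
  9 gray
    12 gray
      10 gray
      10 black
    12 black
  9 black
  2 gray
    3 gray
      0 gray
        0→10: 10 black — skip
        8 gray
        8 black
      0 black
      11 gray
      11 black
    3 black
    4 gray
    4 black
    7 gray
      6 gray
        6→8: 8 black — skip
        6→5: 5 is gray → back edge
Back edge closes the cycle 5 → 2 → 7 → 6 → 5; its vertices are {2, 5, 6, 7}.

2, 5, 6, 7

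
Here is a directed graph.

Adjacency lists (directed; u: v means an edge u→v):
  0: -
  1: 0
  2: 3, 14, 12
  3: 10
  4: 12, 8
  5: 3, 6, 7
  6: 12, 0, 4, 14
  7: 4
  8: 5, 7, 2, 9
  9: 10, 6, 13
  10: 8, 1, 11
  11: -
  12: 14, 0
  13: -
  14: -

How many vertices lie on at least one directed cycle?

9

A vertex is on a directed cycle iff it belongs to a strongly connected component of size ≥ 2 (or has a self-loop).
The vertices on cycles are {2, 3, 4, 5, 6, 7, 8, 9, 10} — 9 in total.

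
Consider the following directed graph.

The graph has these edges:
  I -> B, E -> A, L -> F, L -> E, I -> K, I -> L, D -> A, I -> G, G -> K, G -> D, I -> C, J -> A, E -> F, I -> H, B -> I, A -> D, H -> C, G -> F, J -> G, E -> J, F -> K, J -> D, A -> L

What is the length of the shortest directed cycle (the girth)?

2

For each vertex v, BFS finds the shortest path from v back to v.
The shortest such closed walk is I → B → I, length 2.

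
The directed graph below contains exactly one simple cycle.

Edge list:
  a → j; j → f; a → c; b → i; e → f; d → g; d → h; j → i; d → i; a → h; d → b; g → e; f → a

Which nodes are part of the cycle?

DFS with gray/black marking from f:
f gray
  a gray
    h gray
    h black
    j gray
      i gray
      i black
      j→f: f is gray → back edge
Back edge closes the cycle f → a → j → f; its vertices are {a, f, j}.

a, f, j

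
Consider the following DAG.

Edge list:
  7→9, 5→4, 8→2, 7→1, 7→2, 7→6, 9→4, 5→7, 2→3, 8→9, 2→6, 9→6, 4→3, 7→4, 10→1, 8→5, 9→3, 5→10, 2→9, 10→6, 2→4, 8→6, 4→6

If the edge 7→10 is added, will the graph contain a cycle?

No

Adding 7→10 creates a cycle iff 10 can already reach 7.
Explore from 10: no path reaches 7. The graph stays acyclic.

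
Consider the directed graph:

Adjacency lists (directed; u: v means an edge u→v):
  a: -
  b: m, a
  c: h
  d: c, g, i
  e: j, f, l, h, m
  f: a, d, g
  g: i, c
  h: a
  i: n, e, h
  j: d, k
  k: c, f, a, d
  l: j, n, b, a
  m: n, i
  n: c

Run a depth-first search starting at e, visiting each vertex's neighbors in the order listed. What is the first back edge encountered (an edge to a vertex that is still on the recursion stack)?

DFS from e (visiting each vertex's neighbors in the order listed); mark gray on enter, black on exit:
e gray
  j gray
    d gray
      c gray
        h gray
          a gray
          a black
        h black
      c black
      g gray
        i gray
          n gray
            n→c: c black — skip
          n black
          i→e: e is gray → back edge
First back edge: i → e.

i->e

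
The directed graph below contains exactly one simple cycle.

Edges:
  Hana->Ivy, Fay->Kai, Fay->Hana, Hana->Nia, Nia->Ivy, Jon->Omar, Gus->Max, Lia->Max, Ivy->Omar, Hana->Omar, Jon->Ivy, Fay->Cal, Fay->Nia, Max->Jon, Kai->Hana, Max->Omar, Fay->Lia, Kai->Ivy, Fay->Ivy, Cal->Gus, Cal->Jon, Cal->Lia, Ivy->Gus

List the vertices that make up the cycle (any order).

DFS with gray/black marking from Gus:
Gus gray
  Max gray
    Omar gray
    Omar black
    Jon gray
      Ivy gray
        Ivy→Gus: Gus is gray → back edge
Back edge closes the cycle Gus → Max → Jon → Ivy → Gus; its vertices are {Gus, Ivy, Jon, Max}.

Gus, Ivy, Jon, Max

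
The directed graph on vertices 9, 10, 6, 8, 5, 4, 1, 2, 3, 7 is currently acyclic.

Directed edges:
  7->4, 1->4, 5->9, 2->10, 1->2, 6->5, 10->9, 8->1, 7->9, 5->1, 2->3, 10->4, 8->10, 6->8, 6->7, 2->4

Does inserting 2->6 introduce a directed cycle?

Yes

Adding 2→6 creates a cycle iff 6 can already reach 2.
Path from 6: 6 → 8 → 1 → 2.
So 6 → … → 2 → 6 is a cycle.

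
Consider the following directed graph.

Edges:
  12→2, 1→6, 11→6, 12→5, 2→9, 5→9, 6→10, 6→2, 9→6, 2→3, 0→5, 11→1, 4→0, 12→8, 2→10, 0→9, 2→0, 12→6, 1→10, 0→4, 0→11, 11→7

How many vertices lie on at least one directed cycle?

A vertex is on a directed cycle iff it belongs to a strongly connected component of size ≥ 2 (or has a self-loop).
The vertices on cycles are {0, 1, 2, 4, 5, 6, 9, 11} — 8 in total.

8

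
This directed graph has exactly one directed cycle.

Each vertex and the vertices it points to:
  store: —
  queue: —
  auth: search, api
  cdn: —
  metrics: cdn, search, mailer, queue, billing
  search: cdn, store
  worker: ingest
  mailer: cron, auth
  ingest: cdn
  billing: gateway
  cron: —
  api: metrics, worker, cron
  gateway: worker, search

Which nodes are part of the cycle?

DFS with gray/black marking from metrics:
metrics gray
  cdn gray
  cdn black
  search gray
    search→cdn: cdn black — skip
    store gray
    store black
  search black
  mailer gray
    cron gray
    cron black
    auth gray
      auth→search: search black — skip
      api gray
        api→metrics: metrics is gray → back edge
Back edge closes the cycle metrics → mailer → auth → api → metrics; its vertices are {api, auth, mailer, metrics}.

api, auth, mailer, metrics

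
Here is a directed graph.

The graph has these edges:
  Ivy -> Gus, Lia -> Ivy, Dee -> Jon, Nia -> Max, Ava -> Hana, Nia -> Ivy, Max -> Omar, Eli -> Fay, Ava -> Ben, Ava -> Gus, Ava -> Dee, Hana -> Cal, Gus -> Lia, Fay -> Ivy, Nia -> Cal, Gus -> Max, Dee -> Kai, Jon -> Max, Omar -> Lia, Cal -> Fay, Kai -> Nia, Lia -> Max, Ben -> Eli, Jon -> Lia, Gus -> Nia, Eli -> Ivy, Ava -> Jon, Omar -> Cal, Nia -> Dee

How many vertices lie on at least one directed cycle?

11

A vertex is on a directed cycle iff it belongs to a strongly connected component of size ≥ 2 (or has a self-loop).
The vertices on cycles are {Cal, Dee, Fay, Gus, Ivy, Jon, Kai, Lia, Max, Nia, Omar} — 11 in total.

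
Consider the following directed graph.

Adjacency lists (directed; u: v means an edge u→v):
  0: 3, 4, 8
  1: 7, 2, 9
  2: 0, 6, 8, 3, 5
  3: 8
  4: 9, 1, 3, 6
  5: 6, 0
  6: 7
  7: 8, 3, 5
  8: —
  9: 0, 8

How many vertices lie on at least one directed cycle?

8

A vertex is on a directed cycle iff it belongs to a strongly connected component of size ≥ 2 (or has a self-loop).
The vertices on cycles are {0, 1, 2, 4, 5, 6, 7, 9} — 8 in total.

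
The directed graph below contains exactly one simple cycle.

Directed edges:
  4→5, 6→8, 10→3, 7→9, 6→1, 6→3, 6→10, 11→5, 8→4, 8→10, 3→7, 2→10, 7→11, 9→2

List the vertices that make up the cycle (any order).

DFS with gray/black marking from 10:
10 gray
  3 gray
    7 gray
      11 gray
        5 gray
        5 black
      11 black
      9 gray
        2 gray
          2→10: 10 is gray → back edge
Back edge closes the cycle 10 → 3 → 7 → 9 → 2 → 10; its vertices are {2, 3, 7, 9, 10}.

2, 3, 7, 9, 10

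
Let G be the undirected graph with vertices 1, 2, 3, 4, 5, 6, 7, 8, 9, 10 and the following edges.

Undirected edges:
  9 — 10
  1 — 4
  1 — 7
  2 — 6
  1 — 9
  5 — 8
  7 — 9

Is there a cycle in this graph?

Yes

DFS, tracking each vertex's parent; an edge to a visited non-parent vertex closes a cycle.
Start from 8:
visit 8 (parent –)
  visit 5 (parent 8)
    5–8: parent, skip
visit 1 (parent –)
  visit 9 (parent 1)
    9–1: parent, skip
    visit 7 (parent 9)
      7–1: 1 visited and ≠ parent → cycle
Cycle: 1 – 9 – 7 – 1.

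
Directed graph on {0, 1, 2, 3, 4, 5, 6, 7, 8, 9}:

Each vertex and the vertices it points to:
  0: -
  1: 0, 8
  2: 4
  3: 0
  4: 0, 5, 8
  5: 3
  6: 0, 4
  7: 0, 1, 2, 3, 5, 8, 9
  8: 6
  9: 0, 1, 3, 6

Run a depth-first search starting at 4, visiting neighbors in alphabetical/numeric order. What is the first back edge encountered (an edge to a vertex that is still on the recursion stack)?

6->4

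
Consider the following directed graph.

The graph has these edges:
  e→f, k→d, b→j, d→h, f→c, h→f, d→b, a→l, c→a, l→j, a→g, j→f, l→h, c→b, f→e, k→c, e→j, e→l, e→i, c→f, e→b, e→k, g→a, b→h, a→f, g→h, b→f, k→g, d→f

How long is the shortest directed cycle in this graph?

For each vertex v, BFS finds the shortest path from v back to v.
The shortest such closed walk is e → f → e, length 2.

2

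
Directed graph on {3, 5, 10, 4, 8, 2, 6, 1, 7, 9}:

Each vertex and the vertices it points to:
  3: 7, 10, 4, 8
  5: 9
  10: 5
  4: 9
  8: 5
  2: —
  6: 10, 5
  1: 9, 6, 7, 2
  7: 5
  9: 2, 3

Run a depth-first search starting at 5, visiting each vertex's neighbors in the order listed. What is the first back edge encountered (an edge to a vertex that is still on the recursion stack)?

7→5

DFS from 5 (visiting each vertex's neighbors in the order listed); mark gray on enter, black on exit:
5 gray
  9 gray
    2 gray
    2 black
    3 gray
      7 gray
        7→5: 5 is gray → back edge
First back edge: 7 → 5.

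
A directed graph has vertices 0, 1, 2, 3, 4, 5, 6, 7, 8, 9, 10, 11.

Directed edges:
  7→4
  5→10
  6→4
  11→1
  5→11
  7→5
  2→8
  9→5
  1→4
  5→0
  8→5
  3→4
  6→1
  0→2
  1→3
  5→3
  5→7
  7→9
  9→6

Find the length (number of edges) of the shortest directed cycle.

2

For each vertex v, BFS finds the shortest path from v back to v.
The shortest such closed walk is 5 → 7 → 5, length 2.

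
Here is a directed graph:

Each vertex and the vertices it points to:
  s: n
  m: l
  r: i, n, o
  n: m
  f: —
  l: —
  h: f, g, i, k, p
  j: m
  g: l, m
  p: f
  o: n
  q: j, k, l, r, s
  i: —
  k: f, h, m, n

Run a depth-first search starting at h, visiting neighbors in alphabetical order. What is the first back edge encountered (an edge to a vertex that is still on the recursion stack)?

k→h

DFS from h (visiting neighbors in alphabetical order); mark gray on enter, black on exit:
h gray
  f gray
  f black
  g gray
    l gray
    l black
    m gray
      m→l: l black — skip
    m black
  g black
  i gray
  i black
  k gray
    k→f: f black — skip
    k→h: h is gray → back edge
First back edge: k → h.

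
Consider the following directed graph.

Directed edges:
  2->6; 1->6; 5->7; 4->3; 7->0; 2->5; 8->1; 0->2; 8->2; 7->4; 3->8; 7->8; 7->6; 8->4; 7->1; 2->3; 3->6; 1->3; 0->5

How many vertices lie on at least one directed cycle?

A vertex is on a directed cycle iff it belongs to a strongly connected component of size ≥ 2 (or has a self-loop).
The vertices on cycles are {0, 1, 2, 3, 4, 5, 7, 8} — 8 in total.

8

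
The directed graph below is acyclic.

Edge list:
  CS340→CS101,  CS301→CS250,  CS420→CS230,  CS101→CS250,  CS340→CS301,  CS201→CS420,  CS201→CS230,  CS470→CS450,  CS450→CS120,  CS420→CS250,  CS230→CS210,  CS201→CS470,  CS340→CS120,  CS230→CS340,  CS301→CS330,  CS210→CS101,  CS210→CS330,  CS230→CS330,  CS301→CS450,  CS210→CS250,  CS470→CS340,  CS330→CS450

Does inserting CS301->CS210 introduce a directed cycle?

No

Adding CS301→CS210 creates a cycle iff CS210 can already reach CS301.
Explore from CS210: no path reaches CS301. The graph stays acyclic.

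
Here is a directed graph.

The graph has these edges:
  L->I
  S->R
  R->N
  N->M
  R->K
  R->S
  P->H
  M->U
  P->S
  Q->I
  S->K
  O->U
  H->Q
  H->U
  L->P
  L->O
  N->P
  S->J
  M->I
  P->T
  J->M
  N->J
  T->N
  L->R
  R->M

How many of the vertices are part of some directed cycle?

A vertex is on a directed cycle iff it belongs to a strongly connected component of size ≥ 2 (or has a self-loop).
The vertices on cycles are {N, P, R, S, T} — 5 in total.

5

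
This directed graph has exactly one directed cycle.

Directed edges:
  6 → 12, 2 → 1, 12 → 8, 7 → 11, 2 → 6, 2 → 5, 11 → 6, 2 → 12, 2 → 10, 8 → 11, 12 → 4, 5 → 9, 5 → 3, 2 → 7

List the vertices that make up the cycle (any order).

6, 8, 11, 12

DFS with gray/black marking from 6:
6 gray
  12 gray
    4 gray
    4 black
    8 gray
      11 gray
        11→6: 6 is gray → back edge
Back edge closes the cycle 6 → 12 → 8 → 11 → 6; its vertices are {6, 8, 11, 12}.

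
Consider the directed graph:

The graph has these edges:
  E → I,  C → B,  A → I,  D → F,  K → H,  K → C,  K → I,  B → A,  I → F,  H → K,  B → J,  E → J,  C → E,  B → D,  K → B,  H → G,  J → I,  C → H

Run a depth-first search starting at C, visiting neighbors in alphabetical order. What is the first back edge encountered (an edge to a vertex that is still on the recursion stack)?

DFS from C (visiting neighbors in alphabetical order); mark gray on enter, black on exit:
C gray
  B gray
    A gray
      I gray
        F gray
        F black
      I black
    A black
    D gray
      D→F: F black — skip
    D black
    J gray
      J→I: I black — skip
    J black
  B black
  E gray
    E→I: I black — skip
    E→J: J black — skip
  E black
  H gray
    G gray
    G black
    K gray
      K→B: B black — skip
      K→C: C is gray → back edge
First back edge: K → C.

K→C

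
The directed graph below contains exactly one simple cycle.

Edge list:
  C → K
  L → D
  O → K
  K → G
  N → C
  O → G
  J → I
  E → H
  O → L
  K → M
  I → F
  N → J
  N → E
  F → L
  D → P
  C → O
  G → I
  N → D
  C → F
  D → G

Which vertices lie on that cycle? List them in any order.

D, F, G, I, L

DFS with gray/black marking from F:
F gray
  L gray
    D gray
      G gray
        I gray
          I→F: F is gray → back edge
Back edge closes the cycle F → L → D → G → I → F; its vertices are {D, F, G, I, L}.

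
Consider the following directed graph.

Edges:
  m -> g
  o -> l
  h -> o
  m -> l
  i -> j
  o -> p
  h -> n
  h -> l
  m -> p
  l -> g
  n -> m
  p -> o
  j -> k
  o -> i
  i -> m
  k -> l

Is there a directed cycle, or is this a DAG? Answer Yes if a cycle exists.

DFS with white/gray/black marking, starting from p:
p gray
  o gray
    l gray
      g gray
      g black
    l black
    o→p: p is gray → back edge
Back edge found, so a cycle exists: p → o → p.

Yes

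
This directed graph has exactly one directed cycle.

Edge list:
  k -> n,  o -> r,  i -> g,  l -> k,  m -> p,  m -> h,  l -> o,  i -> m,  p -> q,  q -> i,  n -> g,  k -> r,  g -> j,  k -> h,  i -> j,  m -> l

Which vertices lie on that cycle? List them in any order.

i, m, p, q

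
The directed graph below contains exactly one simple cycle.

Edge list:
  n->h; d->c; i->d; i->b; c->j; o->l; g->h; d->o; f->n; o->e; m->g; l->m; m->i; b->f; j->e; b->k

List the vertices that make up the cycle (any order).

d, i, l, m, o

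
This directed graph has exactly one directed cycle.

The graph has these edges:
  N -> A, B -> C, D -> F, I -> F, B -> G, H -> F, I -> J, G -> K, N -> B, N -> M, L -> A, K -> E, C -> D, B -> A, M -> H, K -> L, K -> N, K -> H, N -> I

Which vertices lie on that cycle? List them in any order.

DFS with gray/black marking from K:
K gray
  N gray
    B gray
      A gray
      A black
      C gray
        D gray
          F gray
          F black
        D black
      C black
      G gray
        G→K: K is gray → back edge
Back edge closes the cycle K → N → B → G → K; its vertices are {B, G, K, N}.

B, G, K, N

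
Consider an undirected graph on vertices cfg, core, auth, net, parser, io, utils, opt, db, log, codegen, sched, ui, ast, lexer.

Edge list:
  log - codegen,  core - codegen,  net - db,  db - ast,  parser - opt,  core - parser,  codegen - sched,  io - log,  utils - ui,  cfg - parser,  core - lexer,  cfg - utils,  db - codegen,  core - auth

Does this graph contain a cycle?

No

DFS, tracking each vertex's parent; an edge to a visited non-parent vertex closes a cycle.
Start from ui:
visit ui (parent –)
  visit utils (parent ui)
    visit cfg (parent utils)
      cfg–utils: parent, skip
      visit parser (parent cfg)
        visit opt (parent parser)
          opt–parser: parent, skip
        visit core (parent parser)
          visit lexer (parent core)
            lexer–core: parent, skip
          core–parser: parent, skip
          visit codegen (parent core)
            visit sched (parent codegen)
              sched–codegen: parent, skip
            visit db (parent codegen)
              visit net (parent db)
                net–db: parent, skip
              visit ast (parent db)
                ast–db: parent, skip
              db–codegen: parent, skip
            visit log (parent codegen)
              visit io (parent log)
                io–log: parent, skip
              log–codegen: parent, skip
            codegen–core: parent, skip
          visit auth (parent core)
            auth–core: parent, skip
        parser–cfg: parent, skip
    utils–ui: parent, skip
No non-parent visited neighbor found — the graph is a forest.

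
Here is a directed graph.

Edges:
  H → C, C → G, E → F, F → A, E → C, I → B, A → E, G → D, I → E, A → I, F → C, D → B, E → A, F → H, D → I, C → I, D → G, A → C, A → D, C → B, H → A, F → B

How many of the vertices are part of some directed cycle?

8

A vertex is on a directed cycle iff it belongs to a strongly connected component of size ≥ 2 (or has a self-loop).
The vertices on cycles are {A, C, D, E, F, G, H, I} — 8 in total.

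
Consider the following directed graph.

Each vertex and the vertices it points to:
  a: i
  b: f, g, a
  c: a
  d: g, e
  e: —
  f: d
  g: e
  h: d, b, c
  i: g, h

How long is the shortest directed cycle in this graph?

4

For each vertex v, BFS finds the shortest path from v back to v.
The shortest such closed walk is b → a → i → h → b, length 4.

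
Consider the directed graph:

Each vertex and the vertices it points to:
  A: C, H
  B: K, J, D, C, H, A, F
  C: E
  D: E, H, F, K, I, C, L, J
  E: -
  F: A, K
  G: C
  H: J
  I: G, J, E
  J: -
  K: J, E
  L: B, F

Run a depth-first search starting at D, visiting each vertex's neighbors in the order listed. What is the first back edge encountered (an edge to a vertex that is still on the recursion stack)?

B->D

DFS from D (visiting each vertex's neighbors in the order listed); mark gray on enter, black on exit:
D gray
  E gray
  E black
  H gray
    J gray
    J black
  H black
  F gray
    A gray
      C gray
        C→E: E black — skip
      C black
      A→H: H black — skip
    A black
    K gray
      K→J: J black — skip
      K→E: E black — skip
    K black
  F black
  D→K: K black — skip
  I gray
    G gray
      G→C: C black — skip
    G black
    I→J: J black — skip
    I→E: E black — skip
  I black
  D→C: C black — skip
  L gray
    B gray
      B→K: K black — skip
      B→J: J black — skip
      B→D: D is gray → back edge
First back edge: B → D.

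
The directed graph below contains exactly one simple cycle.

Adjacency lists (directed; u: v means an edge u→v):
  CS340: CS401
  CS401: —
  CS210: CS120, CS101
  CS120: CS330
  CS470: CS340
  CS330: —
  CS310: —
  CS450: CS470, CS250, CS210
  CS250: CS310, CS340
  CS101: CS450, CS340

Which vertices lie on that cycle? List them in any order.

DFS with gray/black marking from CS450:
CS450 gray
  CS470 gray
    CS340 gray
      CS401 gray
      CS401 black
    CS340 black
  CS470 black
  CS250 gray
    CS310 gray
    CS310 black
    CS250→CS340: CS340 black — skip
  CS250 black
  CS210 gray
    CS120 gray
      CS330 gray
      CS330 black
    CS120 black
    CS101 gray
      CS101→CS450: CS450 is gray → back edge
Back edge closes the cycle CS450 → CS210 → CS101 → CS450; its vertices are {CS101, CS210, CS450}.

CS101, CS210, CS450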